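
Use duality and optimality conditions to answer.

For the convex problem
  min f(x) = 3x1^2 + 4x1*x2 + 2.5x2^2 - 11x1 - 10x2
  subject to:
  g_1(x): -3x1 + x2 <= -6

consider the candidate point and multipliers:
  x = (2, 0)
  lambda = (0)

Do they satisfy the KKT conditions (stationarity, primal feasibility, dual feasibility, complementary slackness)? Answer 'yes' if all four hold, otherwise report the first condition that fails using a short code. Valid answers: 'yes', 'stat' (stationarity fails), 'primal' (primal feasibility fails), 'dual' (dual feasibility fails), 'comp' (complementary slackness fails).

Gradient of f: grad f(x) = Q x + c = (1, -2)
Constraint values g_i(x) = a_i^T x - b_i:
  g_1((2, 0)) = 0
Stationarity residual: grad f(x) + sum_i lambda_i a_i = (1, -2)
  -> stationarity FAILS
Primal feasibility (all g_i <= 0): OK
Dual feasibility (all lambda_i >= 0): OK
Complementary slackness (lambda_i * g_i(x) = 0 for all i): OK

Verdict: the first failing condition is stationarity -> stat.

stat


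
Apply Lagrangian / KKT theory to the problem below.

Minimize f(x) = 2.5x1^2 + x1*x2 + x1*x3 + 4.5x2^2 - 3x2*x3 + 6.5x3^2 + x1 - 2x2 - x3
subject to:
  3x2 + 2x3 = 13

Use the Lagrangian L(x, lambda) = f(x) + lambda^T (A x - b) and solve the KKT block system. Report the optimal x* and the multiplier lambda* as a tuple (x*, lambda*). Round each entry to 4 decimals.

Form the Lagrangian:
  L(x, lambda) = (1/2) x^T Q x + c^T x + lambda^T (A x - b)
Stationarity (grad_x L = 0): Q x + c + A^T lambda = 0.
Primal feasibility: A x = b.

This gives the KKT block system:
  [ Q   A^T ] [ x     ]   [-c ]
  [ A    0  ] [ lambda ] = [ b ]

Solving the linear system:
  x*      = (-1.1907, 3.0932, 1.8602)
  lambda* = (-6.3559)
  f(x*)   = 36.6949

x* = (-1.1907, 3.0932, 1.8602), lambda* = (-6.3559)


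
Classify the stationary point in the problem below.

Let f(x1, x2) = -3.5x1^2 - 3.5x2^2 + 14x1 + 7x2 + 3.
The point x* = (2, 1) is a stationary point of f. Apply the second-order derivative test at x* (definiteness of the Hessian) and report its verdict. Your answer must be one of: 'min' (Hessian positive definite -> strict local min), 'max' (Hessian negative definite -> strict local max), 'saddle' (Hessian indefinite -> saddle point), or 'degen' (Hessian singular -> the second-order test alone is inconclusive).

Compute the Hessian H = grad^2 f:
  H = [[-7, 0], [0, -7]]
Verify stationarity: grad f(x*) = H x* + g = (0, 0).
Eigenvalues of H: -7, -7.
Both eigenvalues < 0, so H is negative definite -> x* is a strict local max.

max


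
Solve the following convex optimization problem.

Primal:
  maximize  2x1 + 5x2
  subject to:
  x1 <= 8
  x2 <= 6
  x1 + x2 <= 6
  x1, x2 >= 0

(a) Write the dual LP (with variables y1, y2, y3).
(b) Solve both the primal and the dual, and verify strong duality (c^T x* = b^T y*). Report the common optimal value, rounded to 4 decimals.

The standard primal-dual pair for 'max c^T x s.t. A x <= b, x >= 0' is:
  Dual:  min b^T y  s.t.  A^T y >= c,  y >= 0.

So the dual LP is:
  minimize  8y1 + 6y2 + 6y3
  subject to:
    y1 + y3 >= 2
    y2 + y3 >= 5
    y1, y2, y3 >= 0

Solving the primal: x* = (0, 6).
  primal value c^T x* = 30.
Solving the dual: y* = (0, 3, 2).
  dual value b^T y* = 30.
Strong duality: c^T x* = b^T y*. Confirmed.

30


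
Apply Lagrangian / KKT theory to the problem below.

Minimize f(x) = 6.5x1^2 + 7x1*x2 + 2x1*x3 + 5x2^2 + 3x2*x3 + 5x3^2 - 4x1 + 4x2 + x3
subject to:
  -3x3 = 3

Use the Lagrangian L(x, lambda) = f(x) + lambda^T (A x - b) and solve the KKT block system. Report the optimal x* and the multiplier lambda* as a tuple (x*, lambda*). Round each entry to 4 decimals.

Form the Lagrangian:
  L(x, lambda) = (1/2) x^T Q x + c^T x + lambda^T (A x - b)
Stationarity (grad_x L = 0): Q x + c + A^T lambda = 0.
Primal feasibility: A x = b.

This gives the KKT block system:
  [ Q   A^T ] [ x     ]   [-c ]
  [ A    0  ] [ lambda ] = [ b ]

Solving the linear system:
  x*      = (0.8272, -0.679, -1)
  lambda* = (-3.1276)
  f(x*)   = 1.179

x* = (0.8272, -0.679, -1), lambda* = (-3.1276)


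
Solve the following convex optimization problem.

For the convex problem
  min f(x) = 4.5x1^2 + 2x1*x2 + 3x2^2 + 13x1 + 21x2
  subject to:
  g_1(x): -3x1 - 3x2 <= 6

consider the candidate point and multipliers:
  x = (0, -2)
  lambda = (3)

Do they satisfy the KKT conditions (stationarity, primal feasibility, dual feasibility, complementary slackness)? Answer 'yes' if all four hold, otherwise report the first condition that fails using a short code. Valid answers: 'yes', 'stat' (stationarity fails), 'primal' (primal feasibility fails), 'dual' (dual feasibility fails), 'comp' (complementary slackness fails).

Gradient of f: grad f(x) = Q x + c = (9, 9)
Constraint values g_i(x) = a_i^T x - b_i:
  g_1((0, -2)) = 0
Stationarity residual: grad f(x) + sum_i lambda_i a_i = (0, 0)
  -> stationarity OK
Primal feasibility (all g_i <= 0): OK
Dual feasibility (all lambda_i >= 0): OK
Complementary slackness (lambda_i * g_i(x) = 0 for all i): OK

Verdict: yes, KKT holds.

yes


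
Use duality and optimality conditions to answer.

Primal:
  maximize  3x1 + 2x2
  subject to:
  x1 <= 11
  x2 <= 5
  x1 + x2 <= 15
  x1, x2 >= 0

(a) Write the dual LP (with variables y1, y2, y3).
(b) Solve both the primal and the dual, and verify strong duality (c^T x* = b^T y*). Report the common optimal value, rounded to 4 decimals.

The standard primal-dual pair for 'max c^T x s.t. A x <= b, x >= 0' is:
  Dual:  min b^T y  s.t.  A^T y >= c,  y >= 0.

So the dual LP is:
  minimize  11y1 + 5y2 + 15y3
  subject to:
    y1 + y3 >= 3
    y2 + y3 >= 2
    y1, y2, y3 >= 0

Solving the primal: x* = (11, 4).
  primal value c^T x* = 41.
Solving the dual: y* = (1, 0, 2).
  dual value b^T y* = 41.
Strong duality: c^T x* = b^T y*. Confirmed.

41


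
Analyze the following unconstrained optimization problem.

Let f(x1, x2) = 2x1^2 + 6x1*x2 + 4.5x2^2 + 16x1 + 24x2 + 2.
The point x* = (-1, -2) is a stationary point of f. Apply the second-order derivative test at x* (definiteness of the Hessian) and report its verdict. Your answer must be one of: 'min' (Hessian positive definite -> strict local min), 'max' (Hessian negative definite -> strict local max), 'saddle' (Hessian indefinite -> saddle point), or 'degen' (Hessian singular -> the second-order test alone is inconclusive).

Compute the Hessian H = grad^2 f:
  H = [[4, 6], [6, 9]]
Verify stationarity: grad f(x*) = H x* + g = (0, 0).
Eigenvalues of H: 0, 13.
H has a zero eigenvalue (singular; positive semidefinite but not definite), so H is neither positive definite, negative definite, nor indefinite. The second-order test alone is inconclusive -> degen.
(Indeed, f is constant along the null direction of H through x*, so x* is not a strict local extremum.)

degen


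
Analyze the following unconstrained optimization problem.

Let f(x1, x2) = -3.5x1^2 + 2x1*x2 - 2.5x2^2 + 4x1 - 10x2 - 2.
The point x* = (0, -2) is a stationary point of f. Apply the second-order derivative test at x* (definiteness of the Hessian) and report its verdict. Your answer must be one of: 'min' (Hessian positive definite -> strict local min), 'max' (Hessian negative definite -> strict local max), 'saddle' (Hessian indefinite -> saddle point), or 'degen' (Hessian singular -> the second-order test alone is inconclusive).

Compute the Hessian H = grad^2 f:
  H = [[-7, 2], [2, -5]]
Verify stationarity: grad f(x*) = H x* + g = (0, 0).
Eigenvalues of H: -8.2361, -3.7639.
Both eigenvalues < 0, so H is negative definite -> x* is a strict local max.

max


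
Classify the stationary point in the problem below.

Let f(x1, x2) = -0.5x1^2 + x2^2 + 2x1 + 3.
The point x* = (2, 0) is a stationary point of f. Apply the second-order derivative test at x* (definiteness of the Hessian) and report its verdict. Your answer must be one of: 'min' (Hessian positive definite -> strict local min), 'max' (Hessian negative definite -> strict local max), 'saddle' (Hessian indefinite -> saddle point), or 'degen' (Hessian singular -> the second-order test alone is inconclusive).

Compute the Hessian H = grad^2 f:
  H = [[-1, 0], [0, 2]]
Verify stationarity: grad f(x*) = H x* + g = (0, 0).
Eigenvalues of H: -1, 2.
Eigenvalues have mixed signs, so H is indefinite -> x* is a saddle point.

saddle


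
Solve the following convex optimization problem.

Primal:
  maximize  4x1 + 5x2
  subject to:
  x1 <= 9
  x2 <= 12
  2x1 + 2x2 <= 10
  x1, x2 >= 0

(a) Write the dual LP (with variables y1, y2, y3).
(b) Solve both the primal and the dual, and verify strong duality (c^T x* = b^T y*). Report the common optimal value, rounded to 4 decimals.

The standard primal-dual pair for 'max c^T x s.t. A x <= b, x >= 0' is:
  Dual:  min b^T y  s.t.  A^T y >= c,  y >= 0.

So the dual LP is:
  minimize  9y1 + 12y2 + 10y3
  subject to:
    y1 + 2y3 >= 4
    y2 + 2y3 >= 5
    y1, y2, y3 >= 0

Solving the primal: x* = (0, 5).
  primal value c^T x* = 25.
Solving the dual: y* = (0, 0, 2.5).
  dual value b^T y* = 25.
Strong duality: c^T x* = b^T y*. Confirmed.

25


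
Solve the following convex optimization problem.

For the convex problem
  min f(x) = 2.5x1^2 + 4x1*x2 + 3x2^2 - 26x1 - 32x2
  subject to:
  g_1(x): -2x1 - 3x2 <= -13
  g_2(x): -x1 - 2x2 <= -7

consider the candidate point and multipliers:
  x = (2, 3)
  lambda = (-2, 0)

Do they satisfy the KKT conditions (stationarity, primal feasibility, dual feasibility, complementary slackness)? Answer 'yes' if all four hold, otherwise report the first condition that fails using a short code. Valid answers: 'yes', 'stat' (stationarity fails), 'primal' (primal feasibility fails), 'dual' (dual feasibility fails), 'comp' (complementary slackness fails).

Gradient of f: grad f(x) = Q x + c = (-4, -6)
Constraint values g_i(x) = a_i^T x - b_i:
  g_1((2, 3)) = 0
  g_2((2, 3)) = -1
Stationarity residual: grad f(x) + sum_i lambda_i a_i = (0, 0)
  -> stationarity OK
Primal feasibility (all g_i <= 0): OK
Dual feasibility (all lambda_i >= 0): FAILS
Complementary slackness (lambda_i * g_i(x) = 0 for all i): OK

Verdict: the first failing condition is dual_feasibility -> dual.

dual


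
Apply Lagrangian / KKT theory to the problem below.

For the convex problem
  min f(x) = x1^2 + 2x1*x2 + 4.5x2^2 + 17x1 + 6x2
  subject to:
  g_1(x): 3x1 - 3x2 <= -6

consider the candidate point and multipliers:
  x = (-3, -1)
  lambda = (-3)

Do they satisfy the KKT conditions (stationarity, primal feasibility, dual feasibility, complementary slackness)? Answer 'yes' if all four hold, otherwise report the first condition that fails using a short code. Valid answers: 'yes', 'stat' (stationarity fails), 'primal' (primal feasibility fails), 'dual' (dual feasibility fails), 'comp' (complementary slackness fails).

Gradient of f: grad f(x) = Q x + c = (9, -9)
Constraint values g_i(x) = a_i^T x - b_i:
  g_1((-3, -1)) = 0
Stationarity residual: grad f(x) + sum_i lambda_i a_i = (0, 0)
  -> stationarity OK
Primal feasibility (all g_i <= 0): OK
Dual feasibility (all lambda_i >= 0): FAILS
Complementary slackness (lambda_i * g_i(x) = 0 for all i): OK

Verdict: the first failing condition is dual_feasibility -> dual.

dual


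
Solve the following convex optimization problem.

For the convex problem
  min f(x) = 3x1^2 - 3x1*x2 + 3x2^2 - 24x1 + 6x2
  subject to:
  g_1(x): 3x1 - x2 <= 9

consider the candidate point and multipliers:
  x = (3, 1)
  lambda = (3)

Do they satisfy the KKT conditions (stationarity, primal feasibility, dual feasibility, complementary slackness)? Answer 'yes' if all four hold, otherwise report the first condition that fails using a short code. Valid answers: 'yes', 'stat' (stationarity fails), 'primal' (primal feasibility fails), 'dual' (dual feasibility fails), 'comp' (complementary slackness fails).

Gradient of f: grad f(x) = Q x + c = (-9, 3)
Constraint values g_i(x) = a_i^T x - b_i:
  g_1((3, 1)) = -1
Stationarity residual: grad f(x) + sum_i lambda_i a_i = (0, 0)
  -> stationarity OK
Primal feasibility (all g_i <= 0): OK
Dual feasibility (all lambda_i >= 0): OK
Complementary slackness (lambda_i * g_i(x) = 0 for all i): FAILS

Verdict: the first failing condition is complementary_slackness -> comp.

comp


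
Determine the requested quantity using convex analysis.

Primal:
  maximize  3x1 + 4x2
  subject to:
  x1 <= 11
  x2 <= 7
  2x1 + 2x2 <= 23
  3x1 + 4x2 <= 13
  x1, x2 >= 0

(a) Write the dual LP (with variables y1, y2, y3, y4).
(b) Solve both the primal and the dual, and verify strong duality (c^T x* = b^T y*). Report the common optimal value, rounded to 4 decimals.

The standard primal-dual pair for 'max c^T x s.t. A x <= b, x >= 0' is:
  Dual:  min b^T y  s.t.  A^T y >= c,  y >= 0.

So the dual LP is:
  minimize  11y1 + 7y2 + 23y3 + 13y4
  subject to:
    y1 + 2y3 + 3y4 >= 3
    y2 + 2y3 + 4y4 >= 4
    y1, y2, y3, y4 >= 0

Solving the primal: x* = (4.3333, 0).
  primal value c^T x* = 13.
Solving the dual: y* = (0, 0, 0, 1).
  dual value b^T y* = 13.
Strong duality: c^T x* = b^T y*. Confirmed.

13


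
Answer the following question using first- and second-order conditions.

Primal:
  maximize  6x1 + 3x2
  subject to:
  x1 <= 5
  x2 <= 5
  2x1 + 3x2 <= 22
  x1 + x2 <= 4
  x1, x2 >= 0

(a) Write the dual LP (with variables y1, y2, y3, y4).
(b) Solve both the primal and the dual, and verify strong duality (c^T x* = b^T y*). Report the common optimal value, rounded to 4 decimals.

The standard primal-dual pair for 'max c^T x s.t. A x <= b, x >= 0' is:
  Dual:  min b^T y  s.t.  A^T y >= c,  y >= 0.

So the dual LP is:
  minimize  5y1 + 5y2 + 22y3 + 4y4
  subject to:
    y1 + 2y3 + y4 >= 6
    y2 + 3y3 + y4 >= 3
    y1, y2, y3, y4 >= 0

Solving the primal: x* = (4, 0).
  primal value c^T x* = 24.
Solving the dual: y* = (0, 0, 0, 6).
  dual value b^T y* = 24.
Strong duality: c^T x* = b^T y*. Confirmed.

24


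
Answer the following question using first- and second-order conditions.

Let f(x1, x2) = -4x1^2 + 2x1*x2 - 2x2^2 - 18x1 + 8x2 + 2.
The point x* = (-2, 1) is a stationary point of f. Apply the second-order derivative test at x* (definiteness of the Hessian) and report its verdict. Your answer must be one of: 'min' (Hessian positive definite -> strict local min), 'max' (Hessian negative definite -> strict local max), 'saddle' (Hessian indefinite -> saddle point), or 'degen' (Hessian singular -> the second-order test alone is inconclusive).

Compute the Hessian H = grad^2 f:
  H = [[-8, 2], [2, -4]]
Verify stationarity: grad f(x*) = H x* + g = (0, 0).
Eigenvalues of H: -8.8284, -3.1716.
Both eigenvalues < 0, so H is negative definite -> x* is a strict local max.

max


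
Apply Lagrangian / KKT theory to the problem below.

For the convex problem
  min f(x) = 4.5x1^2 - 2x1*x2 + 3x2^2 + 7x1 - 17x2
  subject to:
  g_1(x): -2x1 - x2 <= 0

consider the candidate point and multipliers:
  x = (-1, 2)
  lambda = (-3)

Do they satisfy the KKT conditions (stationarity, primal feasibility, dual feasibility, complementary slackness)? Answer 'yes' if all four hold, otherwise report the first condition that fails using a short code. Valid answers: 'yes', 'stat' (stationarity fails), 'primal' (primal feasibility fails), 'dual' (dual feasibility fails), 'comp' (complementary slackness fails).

Gradient of f: grad f(x) = Q x + c = (-6, -3)
Constraint values g_i(x) = a_i^T x - b_i:
  g_1((-1, 2)) = 0
Stationarity residual: grad f(x) + sum_i lambda_i a_i = (0, 0)
  -> stationarity OK
Primal feasibility (all g_i <= 0): OK
Dual feasibility (all lambda_i >= 0): FAILS
Complementary slackness (lambda_i * g_i(x) = 0 for all i): OK

Verdict: the first failing condition is dual_feasibility -> dual.

dual


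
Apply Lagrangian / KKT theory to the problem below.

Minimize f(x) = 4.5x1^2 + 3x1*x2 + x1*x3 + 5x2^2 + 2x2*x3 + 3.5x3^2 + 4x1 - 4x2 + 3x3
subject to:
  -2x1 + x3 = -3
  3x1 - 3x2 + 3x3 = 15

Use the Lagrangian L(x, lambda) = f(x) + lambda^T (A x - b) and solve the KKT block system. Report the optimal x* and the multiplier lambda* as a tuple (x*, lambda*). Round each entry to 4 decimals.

Form the Lagrangian:
  L(x, lambda) = (1/2) x^T Q x + c^T x + lambda^T (A x - b)
Stationarity (grad_x L = 0): Q x + c + A^T lambda = 0.
Primal feasibility: A x = b.

This gives the KKT block system:
  [ Q   A^T ] [ x     ]   [-c ]
  [ A    0  ] [ lambda ] = [ b ]

Solving the linear system:
  x*      = (2.0867, -1.7399, 1.1734)
  lambda* = (2.9711, -4.264)
  f(x*)   = 45.8497

x* = (2.0867, -1.7399, 1.1734), lambda* = (2.9711, -4.264)


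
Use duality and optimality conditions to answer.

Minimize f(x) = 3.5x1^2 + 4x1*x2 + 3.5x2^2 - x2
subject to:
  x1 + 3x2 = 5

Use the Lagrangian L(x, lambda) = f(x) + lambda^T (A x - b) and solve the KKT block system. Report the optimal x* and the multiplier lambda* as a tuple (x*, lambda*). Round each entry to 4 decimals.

Form the Lagrangian:
  L(x, lambda) = (1/2) x^T Q x + c^T x + lambda^T (A x - b)
Stationarity (grad_x L = 0): Q x + c + A^T lambda = 0.
Primal feasibility: A x = b.

This gives the KKT block system:
  [ Q   A^T ] [ x     ]   [-c ]
  [ A    0  ] [ lambda ] = [ b ]

Solving the linear system:
  x*      = (-0.6087, 1.8696)
  lambda* = (-3.2174)
  f(x*)   = 7.1087

x* = (-0.6087, 1.8696), lambda* = (-3.2174)


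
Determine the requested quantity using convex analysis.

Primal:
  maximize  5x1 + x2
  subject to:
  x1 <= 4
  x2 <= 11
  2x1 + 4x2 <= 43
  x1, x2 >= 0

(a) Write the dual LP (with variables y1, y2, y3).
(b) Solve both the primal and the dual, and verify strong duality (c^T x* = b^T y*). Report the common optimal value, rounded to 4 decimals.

The standard primal-dual pair for 'max c^T x s.t. A x <= b, x >= 0' is:
  Dual:  min b^T y  s.t.  A^T y >= c,  y >= 0.

So the dual LP is:
  minimize  4y1 + 11y2 + 43y3
  subject to:
    y1 + 2y3 >= 5
    y2 + 4y3 >= 1
    y1, y2, y3 >= 0

Solving the primal: x* = (4, 8.75).
  primal value c^T x* = 28.75.
Solving the dual: y* = (4.5, 0, 0.25).
  dual value b^T y* = 28.75.
Strong duality: c^T x* = b^T y*. Confirmed.

28.75


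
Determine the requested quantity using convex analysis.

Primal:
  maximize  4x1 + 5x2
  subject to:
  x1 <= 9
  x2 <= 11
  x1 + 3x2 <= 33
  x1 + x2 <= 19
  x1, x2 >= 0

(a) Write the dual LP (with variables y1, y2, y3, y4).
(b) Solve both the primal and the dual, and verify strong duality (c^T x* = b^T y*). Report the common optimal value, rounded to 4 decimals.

The standard primal-dual pair for 'max c^T x s.t. A x <= b, x >= 0' is:
  Dual:  min b^T y  s.t.  A^T y >= c,  y >= 0.

So the dual LP is:
  minimize  9y1 + 11y2 + 33y3 + 19y4
  subject to:
    y1 + y3 + y4 >= 4
    y2 + 3y3 + y4 >= 5
    y1, y2, y3, y4 >= 0

Solving the primal: x* = (9, 8).
  primal value c^T x* = 76.
Solving the dual: y* = (2.3333, 0, 1.6667, 0).
  dual value b^T y* = 76.
Strong duality: c^T x* = b^T y*. Confirmed.

76


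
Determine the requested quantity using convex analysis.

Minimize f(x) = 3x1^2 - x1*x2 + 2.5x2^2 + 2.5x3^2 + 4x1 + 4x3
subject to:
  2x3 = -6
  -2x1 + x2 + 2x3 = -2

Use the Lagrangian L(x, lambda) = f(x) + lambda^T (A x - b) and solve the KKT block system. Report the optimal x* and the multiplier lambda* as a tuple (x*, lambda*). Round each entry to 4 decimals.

Form the Lagrangian:
  L(x, lambda) = (1/2) x^T Q x + c^T x + lambda^T (A x - b)
Stationarity (grad_x L = 0): Q x + c + A^T lambda = 0.
Primal feasibility: A x = b.

This gives the KKT block system:
  [ Q   A^T ] [ x     ]   [-c ]
  [ A    0  ] [ lambda ] = [ b ]

Solving the linear system:
  x*      = (-1.8182, 0.3636, -3)
  lambda* = (9.1364, -3.6364)
  f(x*)   = 14.1364

x* = (-1.8182, 0.3636, -3), lambda* = (9.1364, -3.6364)


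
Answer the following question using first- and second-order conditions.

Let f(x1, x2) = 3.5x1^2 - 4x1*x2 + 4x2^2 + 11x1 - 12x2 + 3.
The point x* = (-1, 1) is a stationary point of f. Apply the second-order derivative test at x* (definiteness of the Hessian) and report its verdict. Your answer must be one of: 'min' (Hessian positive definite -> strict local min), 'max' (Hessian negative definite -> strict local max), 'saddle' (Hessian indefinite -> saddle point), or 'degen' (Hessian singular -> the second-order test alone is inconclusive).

Compute the Hessian H = grad^2 f:
  H = [[7, -4], [-4, 8]]
Verify stationarity: grad f(x*) = H x* + g = (0, 0).
Eigenvalues of H: 3.4689, 11.5311.
Both eigenvalues > 0, so H is positive definite -> x* is a strict local min.

min


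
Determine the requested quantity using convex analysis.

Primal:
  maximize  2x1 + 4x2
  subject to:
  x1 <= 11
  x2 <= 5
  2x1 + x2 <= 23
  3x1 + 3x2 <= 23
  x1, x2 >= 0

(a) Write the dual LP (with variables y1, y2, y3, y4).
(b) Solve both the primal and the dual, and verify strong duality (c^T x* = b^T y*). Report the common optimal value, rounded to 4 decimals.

The standard primal-dual pair for 'max c^T x s.t. A x <= b, x >= 0' is:
  Dual:  min b^T y  s.t.  A^T y >= c,  y >= 0.

So the dual LP is:
  minimize  11y1 + 5y2 + 23y3 + 23y4
  subject to:
    y1 + 2y3 + 3y4 >= 2
    y2 + y3 + 3y4 >= 4
    y1, y2, y3, y4 >= 0

Solving the primal: x* = (2.6667, 5).
  primal value c^T x* = 25.3333.
Solving the dual: y* = (0, 2, 0, 0.6667).
  dual value b^T y* = 25.3333.
Strong duality: c^T x* = b^T y*. Confirmed.

25.3333


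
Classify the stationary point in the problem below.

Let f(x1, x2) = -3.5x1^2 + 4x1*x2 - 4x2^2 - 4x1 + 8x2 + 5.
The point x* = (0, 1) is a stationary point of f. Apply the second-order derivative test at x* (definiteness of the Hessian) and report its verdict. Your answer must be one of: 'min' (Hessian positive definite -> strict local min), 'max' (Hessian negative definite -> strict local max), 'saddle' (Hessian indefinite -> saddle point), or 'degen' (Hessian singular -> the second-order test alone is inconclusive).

Compute the Hessian H = grad^2 f:
  H = [[-7, 4], [4, -8]]
Verify stationarity: grad f(x*) = H x* + g = (0, 0).
Eigenvalues of H: -11.5311, -3.4689.
Both eigenvalues < 0, so H is negative definite -> x* is a strict local max.

max


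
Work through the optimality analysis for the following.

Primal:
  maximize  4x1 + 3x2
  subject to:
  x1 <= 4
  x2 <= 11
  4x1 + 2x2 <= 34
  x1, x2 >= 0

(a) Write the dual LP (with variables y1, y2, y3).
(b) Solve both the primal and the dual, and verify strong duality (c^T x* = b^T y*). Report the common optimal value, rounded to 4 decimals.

The standard primal-dual pair for 'max c^T x s.t. A x <= b, x >= 0' is:
  Dual:  min b^T y  s.t.  A^T y >= c,  y >= 0.

So the dual LP is:
  minimize  4y1 + 11y2 + 34y3
  subject to:
    y1 + 4y3 >= 4
    y2 + 2y3 >= 3
    y1, y2, y3 >= 0

Solving the primal: x* = (3, 11).
  primal value c^T x* = 45.
Solving the dual: y* = (0, 1, 1).
  dual value b^T y* = 45.
Strong duality: c^T x* = b^T y*. Confirmed.

45


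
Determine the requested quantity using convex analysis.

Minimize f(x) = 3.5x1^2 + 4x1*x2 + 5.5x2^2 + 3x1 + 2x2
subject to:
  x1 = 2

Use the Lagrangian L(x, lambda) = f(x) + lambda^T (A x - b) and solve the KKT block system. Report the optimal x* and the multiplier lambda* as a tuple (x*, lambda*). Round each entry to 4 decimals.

Form the Lagrangian:
  L(x, lambda) = (1/2) x^T Q x + c^T x + lambda^T (A x - b)
Stationarity (grad_x L = 0): Q x + c + A^T lambda = 0.
Primal feasibility: A x = b.

This gives the KKT block system:
  [ Q   A^T ] [ x     ]   [-c ]
  [ A    0  ] [ lambda ] = [ b ]

Solving the linear system:
  x*      = (2, -0.9091)
  lambda* = (-13.3636)
  f(x*)   = 15.4545

x* = (2, -0.9091), lambda* = (-13.3636)


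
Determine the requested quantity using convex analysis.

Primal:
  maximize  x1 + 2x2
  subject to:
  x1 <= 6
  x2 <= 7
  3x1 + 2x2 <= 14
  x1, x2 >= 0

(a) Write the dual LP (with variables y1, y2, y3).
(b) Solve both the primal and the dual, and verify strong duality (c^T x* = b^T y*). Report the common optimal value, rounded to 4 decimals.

The standard primal-dual pair for 'max c^T x s.t. A x <= b, x >= 0' is:
  Dual:  min b^T y  s.t.  A^T y >= c,  y >= 0.

So the dual LP is:
  minimize  6y1 + 7y2 + 14y3
  subject to:
    y1 + 3y3 >= 1
    y2 + 2y3 >= 2
    y1, y2, y3 >= 0

Solving the primal: x* = (0, 7).
  primal value c^T x* = 14.
Solving the dual: y* = (0, 1.3333, 0.3333).
  dual value b^T y* = 14.
Strong duality: c^T x* = b^T y*. Confirmed.

14


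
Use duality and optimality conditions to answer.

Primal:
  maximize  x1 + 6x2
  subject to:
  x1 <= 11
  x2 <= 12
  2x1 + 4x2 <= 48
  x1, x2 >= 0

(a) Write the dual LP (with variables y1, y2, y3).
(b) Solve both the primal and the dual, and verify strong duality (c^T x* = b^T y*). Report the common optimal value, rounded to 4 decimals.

The standard primal-dual pair for 'max c^T x s.t. A x <= b, x >= 0' is:
  Dual:  min b^T y  s.t.  A^T y >= c,  y >= 0.

So the dual LP is:
  minimize  11y1 + 12y2 + 48y3
  subject to:
    y1 + 2y3 >= 1
    y2 + 4y3 >= 6
    y1, y2, y3 >= 0

Solving the primal: x* = (0, 12).
  primal value c^T x* = 72.
Solving the dual: y* = (0, 0, 1.5).
  dual value b^T y* = 72.
Strong duality: c^T x* = b^T y*. Confirmed.

72


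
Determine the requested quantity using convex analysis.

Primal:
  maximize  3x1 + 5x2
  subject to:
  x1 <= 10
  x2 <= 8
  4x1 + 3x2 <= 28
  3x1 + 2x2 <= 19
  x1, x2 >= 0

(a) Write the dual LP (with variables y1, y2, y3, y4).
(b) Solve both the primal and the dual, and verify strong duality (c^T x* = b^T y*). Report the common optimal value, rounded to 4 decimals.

The standard primal-dual pair for 'max c^T x s.t. A x <= b, x >= 0' is:
  Dual:  min b^T y  s.t.  A^T y >= c,  y >= 0.

So the dual LP is:
  minimize  10y1 + 8y2 + 28y3 + 19y4
  subject to:
    y1 + 4y3 + 3y4 >= 3
    y2 + 3y3 + 2y4 >= 5
    y1, y2, y3, y4 >= 0

Solving the primal: x* = (1, 8).
  primal value c^T x* = 43.
Solving the dual: y* = (0, 3, 0, 1).
  dual value b^T y* = 43.
Strong duality: c^T x* = b^T y*. Confirmed.

43


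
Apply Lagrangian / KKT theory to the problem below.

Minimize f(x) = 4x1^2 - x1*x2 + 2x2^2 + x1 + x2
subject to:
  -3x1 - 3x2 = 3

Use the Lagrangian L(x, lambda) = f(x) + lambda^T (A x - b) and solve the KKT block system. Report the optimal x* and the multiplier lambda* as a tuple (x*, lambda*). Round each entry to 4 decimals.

Form the Lagrangian:
  L(x, lambda) = (1/2) x^T Q x + c^T x + lambda^T (A x - b)
Stationarity (grad_x L = 0): Q x + c + A^T lambda = 0.
Primal feasibility: A x = b.

This gives the KKT block system:
  [ Q   A^T ] [ x     ]   [-c ]
  [ A    0  ] [ lambda ] = [ b ]

Solving the linear system:
  x*      = (-0.3571, -0.6429)
  lambda* = (-0.4048)
  f(x*)   = 0.1071

x* = (-0.3571, -0.6429), lambda* = (-0.4048)


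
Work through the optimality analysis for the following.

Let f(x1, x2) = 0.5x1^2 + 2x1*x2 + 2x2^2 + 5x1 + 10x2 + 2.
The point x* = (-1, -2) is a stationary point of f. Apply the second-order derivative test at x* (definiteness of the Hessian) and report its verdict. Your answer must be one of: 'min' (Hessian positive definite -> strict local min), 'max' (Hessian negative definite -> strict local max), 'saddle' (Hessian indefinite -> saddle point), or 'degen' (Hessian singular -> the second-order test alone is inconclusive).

Compute the Hessian H = grad^2 f:
  H = [[1, 2], [2, 4]]
Verify stationarity: grad f(x*) = H x* + g = (0, 0).
Eigenvalues of H: 0, 5.
H has a zero eigenvalue (singular; positive semidefinite but not definite), so H is neither positive definite, negative definite, nor indefinite. The second-order test alone is inconclusive -> degen.
(Indeed, f is constant along the null direction of H through x*, so x* is not a strict local extremum.)

degen


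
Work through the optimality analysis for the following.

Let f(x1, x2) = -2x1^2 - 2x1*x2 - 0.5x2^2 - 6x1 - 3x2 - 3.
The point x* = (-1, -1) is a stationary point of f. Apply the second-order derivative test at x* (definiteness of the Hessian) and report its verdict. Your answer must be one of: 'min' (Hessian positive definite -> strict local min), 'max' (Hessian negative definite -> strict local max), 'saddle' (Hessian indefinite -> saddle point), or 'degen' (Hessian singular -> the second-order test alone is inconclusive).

Compute the Hessian H = grad^2 f:
  H = [[-4, -2], [-2, -1]]
Verify stationarity: grad f(x*) = H x* + g = (0, 0).
Eigenvalues of H: -5, 0.
H has a zero eigenvalue (singular; negative semidefinite but not definite), so H is neither positive definite, negative definite, nor indefinite. The second-order test alone is inconclusive -> degen.
(Indeed, f is constant along the null direction of H through x*, so x* is not a strict local extremum.)

degen


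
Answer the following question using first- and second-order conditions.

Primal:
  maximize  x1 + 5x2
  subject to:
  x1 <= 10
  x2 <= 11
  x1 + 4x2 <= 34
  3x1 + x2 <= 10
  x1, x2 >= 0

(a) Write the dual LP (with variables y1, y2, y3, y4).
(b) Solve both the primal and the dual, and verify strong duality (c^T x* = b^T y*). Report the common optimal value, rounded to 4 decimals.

The standard primal-dual pair for 'max c^T x s.t. A x <= b, x >= 0' is:
  Dual:  min b^T y  s.t.  A^T y >= c,  y >= 0.

So the dual LP is:
  minimize  10y1 + 11y2 + 34y3 + 10y4
  subject to:
    y1 + y3 + 3y4 >= 1
    y2 + 4y3 + y4 >= 5
    y1, y2, y3, y4 >= 0

Solving the primal: x* = (0, 8.5).
  primal value c^T x* = 42.5.
Solving the dual: y* = (0, 0, 1.25, 0).
  dual value b^T y* = 42.5.
Strong duality: c^T x* = b^T y*. Confirmed.

42.5


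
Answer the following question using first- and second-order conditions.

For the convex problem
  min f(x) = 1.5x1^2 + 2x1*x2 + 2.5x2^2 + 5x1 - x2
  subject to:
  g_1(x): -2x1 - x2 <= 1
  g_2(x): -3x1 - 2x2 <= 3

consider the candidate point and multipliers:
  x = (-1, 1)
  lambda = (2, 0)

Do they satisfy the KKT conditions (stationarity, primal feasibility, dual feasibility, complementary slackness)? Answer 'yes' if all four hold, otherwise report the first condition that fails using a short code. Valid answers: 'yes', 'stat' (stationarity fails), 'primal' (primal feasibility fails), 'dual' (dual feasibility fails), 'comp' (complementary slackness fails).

Gradient of f: grad f(x) = Q x + c = (4, 2)
Constraint values g_i(x) = a_i^T x - b_i:
  g_1((-1, 1)) = 0
  g_2((-1, 1)) = -2
Stationarity residual: grad f(x) + sum_i lambda_i a_i = (0, 0)
  -> stationarity OK
Primal feasibility (all g_i <= 0): OK
Dual feasibility (all lambda_i >= 0): OK
Complementary slackness (lambda_i * g_i(x) = 0 for all i): OK

Verdict: yes, KKT holds.

yes


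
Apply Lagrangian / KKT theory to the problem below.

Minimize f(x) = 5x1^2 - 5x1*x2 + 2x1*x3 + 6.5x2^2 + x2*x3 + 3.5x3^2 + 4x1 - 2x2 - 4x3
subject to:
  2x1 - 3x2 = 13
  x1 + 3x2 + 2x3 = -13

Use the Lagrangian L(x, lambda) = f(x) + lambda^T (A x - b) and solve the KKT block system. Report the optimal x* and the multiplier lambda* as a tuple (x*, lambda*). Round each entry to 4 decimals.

Form the Lagrangian:
  L(x, lambda) = (1/2) x^T Q x + c^T x + lambda^T (A x - b)
Stationarity (grad_x L = 0): Q x + c + A^T lambda = 0.
Primal feasibility: A x = b.

This gives the KKT block system:
  [ Q   A^T ] [ x     ]   [-c ]
  [ A    0  ] [ lambda ] = [ b ]

Solving the linear system:
  x*      = (0.0428, -4.3048, -0.0643)
  lambda* = (-15.0791, 4.3344)
  f(x*)   = 130.7068

x* = (0.0428, -4.3048, -0.0643), lambda* = (-15.0791, 4.3344)


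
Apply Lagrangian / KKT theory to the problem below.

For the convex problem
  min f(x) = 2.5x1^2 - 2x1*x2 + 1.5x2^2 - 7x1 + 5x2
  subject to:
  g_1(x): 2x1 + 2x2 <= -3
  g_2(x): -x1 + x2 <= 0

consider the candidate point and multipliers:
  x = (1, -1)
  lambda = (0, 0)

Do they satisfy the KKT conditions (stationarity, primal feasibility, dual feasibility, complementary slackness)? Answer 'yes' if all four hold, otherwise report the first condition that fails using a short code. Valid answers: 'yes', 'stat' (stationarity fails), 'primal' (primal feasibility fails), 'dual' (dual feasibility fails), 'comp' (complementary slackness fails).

Gradient of f: grad f(x) = Q x + c = (0, 0)
Constraint values g_i(x) = a_i^T x - b_i:
  g_1((1, -1)) = 3
  g_2((1, -1)) = -2
Stationarity residual: grad f(x) + sum_i lambda_i a_i = (0, 0)
  -> stationarity OK
Primal feasibility (all g_i <= 0): FAILS
Dual feasibility (all lambda_i >= 0): OK
Complementary slackness (lambda_i * g_i(x) = 0 for all i): OK

Verdict: the first failing condition is primal_feasibility -> primal.

primal


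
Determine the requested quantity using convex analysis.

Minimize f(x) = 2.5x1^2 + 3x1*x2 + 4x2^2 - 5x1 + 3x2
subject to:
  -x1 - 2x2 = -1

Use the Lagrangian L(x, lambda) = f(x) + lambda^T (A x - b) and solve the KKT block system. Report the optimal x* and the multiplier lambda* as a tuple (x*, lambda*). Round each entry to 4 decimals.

Form the Lagrangian:
  L(x, lambda) = (1/2) x^T Q x + c^T x + lambda^T (A x - b)
Stationarity (grad_x L = 0): Q x + c + A^T lambda = 0.
Primal feasibility: A x = b.

This gives the KKT block system:
  [ Q   A^T ] [ x     ]   [-c ]
  [ A    0  ] [ lambda ] = [ b ]

Solving the linear system:
  x*      = (1.75, -0.375)
  lambda* = (2.625)
  f(x*)   = -3.625

x* = (1.75, -0.375), lambda* = (2.625)


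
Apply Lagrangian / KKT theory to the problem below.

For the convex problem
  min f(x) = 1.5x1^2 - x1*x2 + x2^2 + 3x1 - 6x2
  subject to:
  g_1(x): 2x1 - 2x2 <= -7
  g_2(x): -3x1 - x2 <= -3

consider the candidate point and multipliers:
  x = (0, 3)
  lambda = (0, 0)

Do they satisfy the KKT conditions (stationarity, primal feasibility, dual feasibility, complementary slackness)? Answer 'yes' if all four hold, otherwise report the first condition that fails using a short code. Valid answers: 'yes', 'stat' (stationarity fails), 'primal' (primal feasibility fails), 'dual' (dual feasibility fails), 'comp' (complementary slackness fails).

Gradient of f: grad f(x) = Q x + c = (0, 0)
Constraint values g_i(x) = a_i^T x - b_i:
  g_1((0, 3)) = 1
  g_2((0, 3)) = 0
Stationarity residual: grad f(x) + sum_i lambda_i a_i = (0, 0)
  -> stationarity OK
Primal feasibility (all g_i <= 0): FAILS
Dual feasibility (all lambda_i >= 0): OK
Complementary slackness (lambda_i * g_i(x) = 0 for all i): OK

Verdict: the first failing condition is primal_feasibility -> primal.

primal


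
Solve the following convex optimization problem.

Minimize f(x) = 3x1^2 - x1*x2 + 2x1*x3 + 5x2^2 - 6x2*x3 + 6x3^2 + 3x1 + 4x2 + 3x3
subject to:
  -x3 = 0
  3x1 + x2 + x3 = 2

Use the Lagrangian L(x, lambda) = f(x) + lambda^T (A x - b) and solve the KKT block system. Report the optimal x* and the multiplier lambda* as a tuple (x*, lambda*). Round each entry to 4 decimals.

Form the Lagrangian:
  L(x, lambda) = (1/2) x^T Q x + c^T x + lambda^T (A x - b)
Stationarity (grad_x L = 0): Q x + c + A^T lambda = 0.
Primal feasibility: A x = b.

This gives the KKT block system:
  [ Q   A^T ] [ x     ]   [-c ]
  [ A    0  ] [ lambda ] = [ b ]

Solving the linear system:
  x*      = (0.6961, -0.0882, 0)
  lambda* = (2.5, -2.4216)
  f(x*)   = 3.2892

x* = (0.6961, -0.0882, 0), lambda* = (2.5, -2.4216)


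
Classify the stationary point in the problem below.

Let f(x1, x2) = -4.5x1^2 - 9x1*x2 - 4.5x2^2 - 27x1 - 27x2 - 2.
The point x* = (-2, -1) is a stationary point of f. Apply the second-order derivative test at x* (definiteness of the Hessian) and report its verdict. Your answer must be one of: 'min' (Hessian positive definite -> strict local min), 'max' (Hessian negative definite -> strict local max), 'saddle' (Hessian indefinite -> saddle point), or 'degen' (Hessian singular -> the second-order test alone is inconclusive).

Compute the Hessian H = grad^2 f:
  H = [[-9, -9], [-9, -9]]
Verify stationarity: grad f(x*) = H x* + g = (0, 0).
Eigenvalues of H: -18, 0.
H has a zero eigenvalue (singular; negative semidefinite but not definite), so H is neither positive definite, negative definite, nor indefinite. The second-order test alone is inconclusive -> degen.
(Indeed, f is constant along the null direction of H through x*, so x* is not a strict local extremum.)

degen


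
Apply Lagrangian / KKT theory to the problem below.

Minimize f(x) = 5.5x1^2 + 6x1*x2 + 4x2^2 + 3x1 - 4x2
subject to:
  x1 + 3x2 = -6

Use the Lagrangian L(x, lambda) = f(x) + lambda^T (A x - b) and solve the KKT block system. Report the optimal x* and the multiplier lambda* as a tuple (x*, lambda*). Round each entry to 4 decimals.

Form the Lagrangian:
  L(x, lambda) = (1/2) x^T Q x + c^T x + lambda^T (A x - b)
Stationarity (grad_x L = 0): Q x + c + A^T lambda = 0.
Primal feasibility: A x = b.

This gives the KKT block system:
  [ Q   A^T ] [ x     ]   [-c ]
  [ A    0  ] [ lambda ] = [ b ]

Solving the linear system:
  x*      = (0.2958, -2.0986)
  lambda* = (6.338)
  f(x*)   = 23.6549

x* = (0.2958, -2.0986), lambda* = (6.338)


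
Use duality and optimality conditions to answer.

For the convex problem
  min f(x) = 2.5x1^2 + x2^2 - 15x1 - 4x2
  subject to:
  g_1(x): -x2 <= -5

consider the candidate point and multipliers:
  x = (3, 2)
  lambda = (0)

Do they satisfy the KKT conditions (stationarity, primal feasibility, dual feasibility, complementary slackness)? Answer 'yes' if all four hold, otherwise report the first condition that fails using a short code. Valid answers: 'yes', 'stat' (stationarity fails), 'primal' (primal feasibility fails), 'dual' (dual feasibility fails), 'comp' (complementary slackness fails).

Gradient of f: grad f(x) = Q x + c = (0, 0)
Constraint values g_i(x) = a_i^T x - b_i:
  g_1((3, 2)) = 3
Stationarity residual: grad f(x) + sum_i lambda_i a_i = (0, 0)
  -> stationarity OK
Primal feasibility (all g_i <= 0): FAILS
Dual feasibility (all lambda_i >= 0): OK
Complementary slackness (lambda_i * g_i(x) = 0 for all i): OK

Verdict: the first failing condition is primal_feasibility -> primal.

primal


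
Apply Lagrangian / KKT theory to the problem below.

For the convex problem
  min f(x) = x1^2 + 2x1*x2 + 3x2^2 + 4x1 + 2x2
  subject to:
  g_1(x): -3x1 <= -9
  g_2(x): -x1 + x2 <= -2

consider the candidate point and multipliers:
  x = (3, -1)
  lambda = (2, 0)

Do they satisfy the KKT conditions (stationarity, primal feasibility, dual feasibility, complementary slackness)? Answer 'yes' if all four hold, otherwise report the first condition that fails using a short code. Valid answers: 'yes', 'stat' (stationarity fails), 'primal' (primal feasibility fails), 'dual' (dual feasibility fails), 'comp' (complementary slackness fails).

Gradient of f: grad f(x) = Q x + c = (8, 2)
Constraint values g_i(x) = a_i^T x - b_i:
  g_1((3, -1)) = 0
  g_2((3, -1)) = -2
Stationarity residual: grad f(x) + sum_i lambda_i a_i = (2, 2)
  -> stationarity FAILS
Primal feasibility (all g_i <= 0): OK
Dual feasibility (all lambda_i >= 0): OK
Complementary slackness (lambda_i * g_i(x) = 0 for all i): OK

Verdict: the first failing condition is stationarity -> stat.

stat


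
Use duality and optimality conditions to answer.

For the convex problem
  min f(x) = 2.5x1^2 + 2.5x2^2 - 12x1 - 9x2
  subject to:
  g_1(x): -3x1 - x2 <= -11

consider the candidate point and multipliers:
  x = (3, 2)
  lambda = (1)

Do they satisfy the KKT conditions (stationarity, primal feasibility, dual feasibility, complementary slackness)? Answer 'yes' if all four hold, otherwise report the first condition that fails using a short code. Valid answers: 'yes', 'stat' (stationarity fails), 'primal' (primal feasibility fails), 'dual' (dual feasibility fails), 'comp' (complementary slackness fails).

Gradient of f: grad f(x) = Q x + c = (3, 1)
Constraint values g_i(x) = a_i^T x - b_i:
  g_1((3, 2)) = 0
Stationarity residual: grad f(x) + sum_i lambda_i a_i = (0, 0)
  -> stationarity OK
Primal feasibility (all g_i <= 0): OK
Dual feasibility (all lambda_i >= 0): OK
Complementary slackness (lambda_i * g_i(x) = 0 for all i): OK

Verdict: yes, KKT holds.

yes


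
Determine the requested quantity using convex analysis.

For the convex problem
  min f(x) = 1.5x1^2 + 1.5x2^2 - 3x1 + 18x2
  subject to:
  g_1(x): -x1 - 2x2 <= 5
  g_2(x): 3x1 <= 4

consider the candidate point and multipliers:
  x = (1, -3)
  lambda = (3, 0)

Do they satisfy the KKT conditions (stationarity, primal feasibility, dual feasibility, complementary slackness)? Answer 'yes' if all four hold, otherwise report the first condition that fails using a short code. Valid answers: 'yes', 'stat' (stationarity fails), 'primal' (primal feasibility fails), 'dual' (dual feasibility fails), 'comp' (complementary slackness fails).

Gradient of f: grad f(x) = Q x + c = (0, 9)
Constraint values g_i(x) = a_i^T x - b_i:
  g_1((1, -3)) = 0
  g_2((1, -3)) = -1
Stationarity residual: grad f(x) + sum_i lambda_i a_i = (-3, 3)
  -> stationarity FAILS
Primal feasibility (all g_i <= 0): OK
Dual feasibility (all lambda_i >= 0): OK
Complementary slackness (lambda_i * g_i(x) = 0 for all i): OK

Verdict: the first failing condition is stationarity -> stat.

stat
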